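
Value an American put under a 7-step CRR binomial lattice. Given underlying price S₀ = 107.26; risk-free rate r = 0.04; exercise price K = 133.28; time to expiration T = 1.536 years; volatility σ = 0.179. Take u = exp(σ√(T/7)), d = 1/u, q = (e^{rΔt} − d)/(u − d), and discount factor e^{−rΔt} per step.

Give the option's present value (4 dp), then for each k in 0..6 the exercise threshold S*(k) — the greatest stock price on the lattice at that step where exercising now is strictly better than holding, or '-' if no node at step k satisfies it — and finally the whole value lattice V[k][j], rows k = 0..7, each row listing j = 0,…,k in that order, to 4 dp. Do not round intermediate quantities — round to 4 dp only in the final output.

price = 26.0200
boundary = 107.2600 98.6331 107.2600 98.6331 107.2600 116.6415 107.2600
tree:
26.0200
34.6469 17.7618
42.5800 26.0200 10.7787
49.8750 34.6469 17.1494 5.3432
56.5833 42.5800 26.0200 9.6164 1.6659
62.7520 49.8750 34.6469 16.6385 3.5876 0.0000
68.4246 56.5833 42.5800 26.0200 7.7261 0.0000 0.0000
73.6410 62.7520 49.8750 34.6469 16.6385 0.0000 0.0000 0.0000

Δt=0.21943, u=1.08747, d=0.91957, q=0.53156, disc=e^(-rΔt)=0.99126
k=7 terminal: V=max(K-S,0) → 73.6410 62.7520 49.8750 34.6469 16.6385 0.0000 0.0000 0.0000
k=6: j=0 S=64.8554 intr=68.4246 cont=67.2599 V=68.4246[EX]; j=1 S=76.6967 intr=56.5833 cont=55.4186 V=56.5833[EX]; j=2 S=90.7000 intr=42.5800 cont=41.4153 V=42.5800[EX]; j=3 S=107.2600 intr=26.0200 cont=24.8553 V=26.0200[EX]; j=4 S=126.8436 intr=6.4364 cont=7.7261 V=7.7261[hold]; j=5 S=150.0027 intr=0.0000 cont=0.0000 V=0.0000[hold]; j=6 S=177.3902 intr=0.0000 cont=0.0000 V=0.0000[hold]  S*(6)=107.2600
k=5: j=0 S=70.5280 intr=62.7520 cont=61.5873 V=62.7520[EX]; j=1 S=83.4050 intr=49.8750 cont=48.7103 V=49.8750[EX]; j=2 S=98.6331 intr=34.6469 cont=33.4822 V=34.6469[EX]; j=3 S=116.6415 intr=16.6385 cont=16.1533 V=16.6385[EX]; j=4 S=137.9379 intr=0.0000 cont=3.5876 V=3.5876[hold]; j=5 S=163.1227 intr=0.0000 cont=0.0000 V=0.0000[hold]  S*(5)=116.6415
k=4: j=0 S=76.6967 intr=56.5833 cont=55.4186 V=56.5833[EX]; j=1 S=90.7000 intr=42.5800 cont=41.4153 V=42.5800[EX]; j=2 S=107.2600 intr=26.0200 cont=24.8553 V=26.0200[EX]; j=3 S=126.8436 intr=6.4364 cont=9.6164 V=9.6164[hold]; j=4 S=150.0027 intr=0.0000 cont=1.6659 V=1.6659[hold]  S*(4)=107.2600
k=3: j=0 S=83.4050 intr=49.8750 cont=48.7103 V=49.8750[EX]; j=1 S=98.6331 intr=34.6469 cont=33.4822 V=34.6469[EX]; j=2 S=116.6415 intr=16.6385 cont=17.1494 V=17.1494[hold]; j=3 S=137.9379 intr=0.0000 cont=5.3432 V=5.3432[hold]  S*(3)=98.6331
k=2: j=0 S=90.7000 intr=42.5800 cont=41.4153 V=42.5800[EX]; j=1 S=107.2600 intr=26.0200 cont=25.1245 V=26.0200[EX]; j=2 S=126.8436 intr=6.4364 cont=10.7787 V=10.7787[hold]  S*(2)=107.2600
k=1: j=0 S=98.6331 intr=34.6469 cont=33.4822 V=34.6469[EX]; j=1 S=116.6415 intr=16.6385 cont=17.7618 V=17.7618[hold]  S*(1)=98.6331
k=0: j=0 S=107.2600 intr=26.0200 cont=25.4472 V=26.0200[EX]  S*(0)=107.2600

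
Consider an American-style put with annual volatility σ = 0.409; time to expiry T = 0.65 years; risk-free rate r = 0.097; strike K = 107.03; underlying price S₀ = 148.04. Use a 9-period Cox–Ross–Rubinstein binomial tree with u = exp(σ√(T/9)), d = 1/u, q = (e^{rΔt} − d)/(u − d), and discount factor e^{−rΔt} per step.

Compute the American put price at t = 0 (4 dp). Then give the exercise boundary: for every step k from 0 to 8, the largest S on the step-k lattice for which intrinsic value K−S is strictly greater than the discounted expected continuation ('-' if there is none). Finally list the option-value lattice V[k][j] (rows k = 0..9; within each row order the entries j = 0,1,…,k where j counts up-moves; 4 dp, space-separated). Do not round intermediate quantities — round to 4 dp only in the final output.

Δt=0.07222  u=1.11618  d=0.89591  q=0.50446  discount=0.99302
step 9 (expiry): payoffs max(K−S,0) = 51.9799 38.4450 21.5822 0.5735 0.0000 0.0000 0.0000 0.0000 0.0000 0.0000
step 8: (k=8,j=0): S=61.4460, (K−S)⁺=45.5840, hold=44.8368 ⇒ V=45.5840 exercise | (k=8,j=1): S=76.5535, (K−S)⁺=30.4765, hold=29.7293 ⇒ V=30.4765 exercise | (k=8,j=2): S=95.3754, (K−S)⁺=11.6546, hold=10.9074 ⇒ V=11.6546 exercise | (k=8,j=3): S=118.8250, (K−S)⁺=0.0000, hold=0.2822 ⇒ V=0.2822 continue | (k=8,j=4): S=148.0400, (K−S)⁺=0.0000, hold=0.0000 ⇒ V=0.0000 continue | (k=8,j=5): S=184.4380, (K−S)⁺=0.0000, hold=0.0000 ⇒ V=0.0000 continue | (k=8,j=6): S=229.7850, (K−S)⁺=0.0000, hold=0.0000 ⇒ V=0.0000 continue | (k=8,j=7): S=286.2814, (K−S)⁺=0.0000, hold=0.0000 ⇒ V=0.0000 continue | (k=8,j=8): S=356.6683, (K−S)⁺=0.0000, hold=0.0000 ⇒ V=0.0000 continue  boundary S*=95.3754
step 7: (k=7,j=0): S=68.5850, (K−S)⁺=38.4450, hold=37.6978 ⇒ V=38.4450 exercise | (k=7,j=1): S=85.4478, (K−S)⁺=21.5822, hold=20.8350 ⇒ V=21.5822 exercise | (k=7,j=2): S=106.4565, (K−S)⁺=0.5735, hold=5.8763 ⇒ V=5.8763 continue | (k=7,j=3): S=132.6305, (K−S)⁺=0.0000, hold=0.1389 ⇒ V=0.1389 continue | (k=7,j=4): S=165.2398, (K−S)⁺=0.0000, hold=0.0000 ⇒ V=0.0000 continue | (k=7,j=5): S=205.8667, (K−S)⁺=0.0000, hold=0.0000 ⇒ V=0.0000 continue | (k=7,j=6): S=256.4823, (K−S)⁺=0.0000, hold=0.0000 ⇒ V=0.0000 continue | (k=7,j=7): S=319.5426, (K−S)⁺=0.0000, hold=0.0000 ⇒ V=0.0000 continue  boundary S*=85.4478
step 6: (k=6,j=0): S=76.5535, (K−S)⁺=30.4765, hold=29.7293 ⇒ V=30.4765 exercise | (k=6,j=1): S=95.3754, (K−S)⁺=11.6546, hold=13.5638 ⇒ V=13.5638 continue | (k=6,j=2): S=118.8250, (K−S)⁺=0.0000, hold=2.9612 ⇒ V=2.9612 continue | (k=6,j=3): S=148.0400, (K−S)⁺=0.0000, hold=0.0683 ⇒ V=0.0683 continue | (k=6,j=4): S=184.4380, (K−S)⁺=0.0000, hold=0.0000 ⇒ V=0.0000 continue | (k=6,j=5): S=229.7850, (K−S)⁺=0.0000, hold=0.0000 ⇒ V=0.0000 continue | (k=6,j=6): S=286.2814, (K−S)⁺=0.0000, hold=0.0000 ⇒ V=0.0000 continue  boundary S*=76.5535
step 5: (k=5,j=0): S=85.4478, (K−S)⁺=21.5822, hold=21.7915 ⇒ V=21.7915 continue | (k=5,j=1): S=106.4565, (K−S)⁺=0.5735, hold=8.1578 ⇒ V=8.1578 continue | (k=5,j=2): S=132.6305, (K−S)⁺=0.0000, hold=1.4914 ⇒ V=1.4914 continue | (k=5,j=3): S=165.2398, (K−S)⁺=0.0000, hold=0.0336 ⇒ V=0.0336 continue | (k=5,j=4): S=205.8667, (K−S)⁺=0.0000, hold=0.0000 ⇒ V=0.0000 continue | (k=5,j=5): S=256.4823, (K−S)⁺=0.0000, hold=0.0000 ⇒ V=0.0000 continue  boundary S*=-
step 4: (k=4,j=0): S=95.3754, (K−S)⁺=11.6546, hold=14.8097 ⇒ V=14.8097 continue | (k=4,j=1): S=118.8250, (K−S)⁺=0.0000, hold=4.7613 ⇒ V=4.7613 continue | (k=4,j=2): S=148.0400, (K−S)⁺=0.0000, hold=0.7507 ⇒ V=0.7507 continue | (k=4,j=3): S=184.4380, (K−S)⁺=0.0000, hold=0.0165 ⇒ V=0.0165 continue | (k=4,j=4): S=229.7850, (K−S)⁺=0.0000, hold=0.0000 ⇒ V=0.0000 continue  boundary S*=-
step 3: (k=3,j=0): S=106.4565, (K−S)⁺=0.5735, hold=9.6726 ⇒ V=9.6726 continue | (k=3,j=1): S=132.6305, (K−S)⁺=0.0000, hold=2.7190 ⇒ V=2.7190 continue | (k=3,j=2): S=165.2398, (K−S)⁺=0.0000, hold=0.3777 ⇒ V=0.3777 continue | (k=3,j=3): S=205.8667, (K−S)⁺=0.0000, hold=0.0081 ⇒ V=0.0081 continue  boundary S*=-
step 2: (k=2,j=0): S=118.8250, (K−S)⁺=0.0000, hold=6.1217 ⇒ V=6.1217 continue | (k=2,j=1): S=148.0400, (K−S)⁺=0.0000, hold=1.5272 ⇒ V=1.5272 continue | (k=2,j=2): S=184.4380, (K−S)⁺=0.0000, hold=0.1899 ⇒ V=0.1899 continue  boundary S*=-
step 1: (k=1,j=0): S=132.6305, (K−S)⁺=0.0000, hold=3.7774 ⇒ V=3.7774 continue | (k=1,j=1): S=165.2398, (K−S)⁺=0.0000, hold=0.8466 ⇒ V=0.8466 continue  boundary S*=-
step 0: (k=0,j=0): S=148.0400, (K−S)⁺=0.0000, hold=2.2829 ⇒ V=2.2829 continue  boundary S*=-

price = 2.2829
boundary = - - - - - - 76.5535 85.4478 95.3754
tree:
2.2829
3.7774 0.8466
6.1217 1.5272 0.1899
9.6726 2.7190 0.3777 0.0081
14.8097 4.7613 0.7507 0.0165 0.0000
21.7915 8.1578 1.4914 0.0336 0.0000 0.0000
30.4765 13.5638 2.9612 0.0683 0.0000 0.0000 0.0000
38.4450 21.5822 5.8763 0.1389 0.0000 0.0000 0.0000 0.0000
45.5840 30.4765 11.6546 0.2822 0.0000 0.0000 0.0000 0.0000 0.0000
51.9799 38.4450 21.5822 0.5735 0.0000 0.0000 0.0000 0.0000 0.0000 0.0000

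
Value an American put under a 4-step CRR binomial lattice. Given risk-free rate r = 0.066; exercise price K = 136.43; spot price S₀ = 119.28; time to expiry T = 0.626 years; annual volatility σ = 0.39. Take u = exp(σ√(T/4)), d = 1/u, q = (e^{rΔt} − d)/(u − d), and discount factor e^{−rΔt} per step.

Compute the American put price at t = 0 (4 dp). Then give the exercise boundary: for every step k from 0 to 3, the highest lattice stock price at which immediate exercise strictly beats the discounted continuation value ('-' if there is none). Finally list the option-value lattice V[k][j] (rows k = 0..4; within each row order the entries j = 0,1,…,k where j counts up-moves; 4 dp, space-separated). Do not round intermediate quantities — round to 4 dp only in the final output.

price = 23.6512
boundary = - - 87.6109 102.2263
tree:
23.6512
34.8321 12.7415
48.8191 21.2941 4.2839
61.3450 34.2037 8.5714 0.0000
72.0800 48.8191 17.1500 0.0000 0.0000

params: Δt=0.15650 u=1.16682 d=0.85703 q=0.49502 e^(-rΔt)=0.98972
t_4 payoffs: 72.0800 48.8191 17.1500 0.0000 0.0000
t_3: node(3,0) S=75.0850 payoff=61.3450 vs cont=59.9431 → 61.3450 [stop]  node(3,1) S=102.2263 payoff=34.2037 vs cont=32.8017 → 34.2037 [stop]  node(3,2) S=139.1786 payoff=0.0000 vs cont=8.5714 → 8.5714 [wait]  node(3,3) S=189.4882 payoff=0.0000 vs cont=0.0000 → 0.0000 [wait]  ⇒ S*(3)=102.2263
t_2: node(2,0) S=87.6109 payoff=48.8191 vs cont=47.4172 → 48.8191 [stop]  node(2,1) S=119.2800 payoff=17.1500 vs cont=21.2941 → 21.2941 [wait]  node(2,2) S=162.3967 payoff=0.0000 vs cont=4.2839 → 4.2839 [wait]  ⇒ S*(2)=87.6109
t_1: node(1,0) S=102.2263 payoff=34.2037 vs cont=34.8321 → 34.8321 [wait]  node(1,1) S=139.1786 payoff=0.0000 vs cont=12.7415 → 12.7415 [wait]  ⇒ S*(1)=-
t_0: node(0,0) S=119.2800 payoff=17.1500 vs cont=23.6512 → 23.6512 [wait]  ⇒ S*(0)=-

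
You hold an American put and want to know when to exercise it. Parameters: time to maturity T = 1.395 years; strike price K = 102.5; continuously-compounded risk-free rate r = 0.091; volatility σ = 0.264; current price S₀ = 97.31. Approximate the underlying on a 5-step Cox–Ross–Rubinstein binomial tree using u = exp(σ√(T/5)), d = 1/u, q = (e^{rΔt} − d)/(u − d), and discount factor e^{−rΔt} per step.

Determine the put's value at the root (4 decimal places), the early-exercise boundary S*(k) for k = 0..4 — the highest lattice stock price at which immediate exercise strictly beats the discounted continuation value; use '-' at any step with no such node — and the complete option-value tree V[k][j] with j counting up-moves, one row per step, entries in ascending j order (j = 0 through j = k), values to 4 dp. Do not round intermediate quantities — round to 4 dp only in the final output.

price = 10.3665
boundary = - 84.6441 73.6269 84.6441 73.6269
tree:
10.3665
17.8559 4.8908
28.8731 9.5184 1.4376
38.4564 17.8559 3.3292 0.0000
46.7923 28.8731 7.7102 0.0000 0.0000
54.0432 38.4564 17.8559 0.0000 0.0000 0.0000

Δt=0.27900  u=1.14964  d=0.86984  q=0.55710  discount=0.97493
step 5 (expiry): payoffs max(K−S,0) = 54.0432 38.4564 17.8559 0.0000 0.0000 0.0000
step 4: (k=4,j=0): S=55.7077, (K−S)⁺=46.7923, hold=44.2227 ⇒ V=46.7923 exercise | (k=4,j=1): S=73.6269, (K−S)⁺=28.8731, hold=26.3035 ⇒ V=28.8731 exercise | (k=4,j=2): S=97.3100, (K−S)⁺=5.1900, hold=7.7102 ⇒ V=7.7102 continue | (k=4,j=3): S=128.6112, (K−S)⁺=0.0000, hold=0.0000 ⇒ V=0.0000 continue | (k=4,j=4): S=169.9808, (K−S)⁺=0.0000, hold=0.0000 ⇒ V=0.0000 continue  boundary S*=73.6269
step 3: (k=3,j=0): S=64.0436, (K−S)⁺=38.4564, hold=35.8868 ⇒ V=38.4564 exercise | (k=3,j=1): S=84.6441, (K−S)⁺=17.8559, hold=16.6550 ⇒ V=17.8559 exercise | (k=3,j=2): S=111.8711, (K−S)⁺=0.0000, hold=3.3292 ⇒ V=3.3292 continue | (k=3,j=3): S=147.8561, (K−S)⁺=0.0000, hold=0.0000 ⇒ V=0.0000 continue  boundary S*=84.6441
step 2: (k=2,j=0): S=73.6269, (K−S)⁺=28.8731, hold=26.3035 ⇒ V=28.8731 exercise | (k=2,j=1): S=97.3100, (K−S)⁺=5.1900, hold=9.5184 ⇒ V=9.5184 continue | (k=2,j=2): S=128.6112, (K−S)⁺=0.0000, hold=1.4376 ⇒ V=1.4376 continue  boundary S*=73.6269
step 1: (k=1,j=0): S=84.6441, (K−S)⁺=17.8559, hold=17.6371 ⇒ V=17.8559 exercise | (k=1,j=1): S=111.8711, (K−S)⁺=0.0000, hold=4.8908 ⇒ V=4.8908 continue  boundary S*=84.6441
step 0: (k=0,j=0): S=97.3100, (K−S)⁺=5.1900, hold=10.3665 ⇒ V=10.3665 continue  boundary S*=-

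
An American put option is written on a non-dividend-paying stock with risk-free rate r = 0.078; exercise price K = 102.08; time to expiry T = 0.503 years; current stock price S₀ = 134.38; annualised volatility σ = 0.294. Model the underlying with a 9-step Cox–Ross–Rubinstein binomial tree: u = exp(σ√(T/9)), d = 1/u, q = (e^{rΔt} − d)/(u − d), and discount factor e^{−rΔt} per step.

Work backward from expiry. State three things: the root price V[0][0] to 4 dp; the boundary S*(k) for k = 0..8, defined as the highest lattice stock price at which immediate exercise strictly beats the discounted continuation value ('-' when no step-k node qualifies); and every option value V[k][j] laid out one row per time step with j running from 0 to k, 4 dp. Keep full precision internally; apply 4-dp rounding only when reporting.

price = 0.7472
boundary = - - - - - - - 82.6110 88.5571
tree:
0.7472
1.2872 0.2430
2.1789 0.4552 0.0444
3.6107 0.8438 0.0917 0.0000
5.8300 1.5433 0.1896 0.0000 0.0000
9.1137 2.7752 0.3918 0.0000 0.0000 0.0000
13.6749 4.8790 0.8098 0.0000 0.0000 0.0000 0.0000
19.4690 8.3134 1.6736 0.0000 0.0000 0.0000 0.0000 0.0000
25.0158 13.5229 3.4590 0.0000 0.0000 0.0000 0.0000 0.0000 0.0000
30.1901 19.4690 7.1489 0.0000 0.0000 0.0000 0.0000 0.0000 0.0000 0.0000

Δt=0.05589  u=1.07198  d=0.93286  q=0.51403  discount=0.99565
step 9 (expiry): payoffs max(K−S,0) = 30.1901 19.4690 7.1489 0.0000 0.0000 0.0000 0.0000 0.0000 0.0000 0.0000
step 8: (k=8,j=0): S=77.0642, (K−S)⁺=25.0158, hold=24.5717 ⇒ V=25.0158 exercise | (k=8,j=1): S=88.5571, (K−S)⁺=13.5229, hold=13.0789 ⇒ V=13.5229 exercise | (k=8,j=2): S=101.7639, (K−S)⁺=0.3161, hold=3.4590 ⇒ V=3.4590 continue | (k=8,j=3): S=116.9403, (K−S)⁺=0.0000, hold=0.0000 ⇒ V=0.0000 continue | (k=8,j=4): S=134.3800, (K−S)⁺=0.0000, hold=0.0000 ⇒ V=0.0000 continue | (k=8,j=5): S=154.4205, (K−S)⁺=0.0000, hold=0.0000 ⇒ V=0.0000 continue | (k=8,j=6): S=177.4498, (K−S)⁺=0.0000, hold=0.0000 ⇒ V=0.0000 continue | (k=8,j=7): S=203.9135, (K−S)⁺=0.0000, hold=0.0000 ⇒ V=0.0000 continue | (k=8,j=8): S=234.3238, (K−S)⁺=0.0000, hold=0.0000 ⇒ V=0.0000 continue  boundary S*=88.5571
step 7: (k=7,j=0): S=82.6110, (K−S)⁺=19.4690, hold=19.0249 ⇒ V=19.4690 exercise | (k=7,j=1): S=94.9311, (K−S)⁺=7.1489, hold=8.3134 ⇒ V=8.3134 continue | (k=7,j=2): S=109.0885, (K−S)⁺=0.0000, hold=1.6736 ⇒ V=1.6736 continue | (k=7,j=3): S=125.3572, (K−S)⁺=0.0000, hold=0.0000 ⇒ V=0.0000 continue | (k=7,j=4): S=144.0522, (K−S)⁺=0.0000, hold=0.0000 ⇒ V=0.0000 continue | (k=7,j=5): S=165.5352, (K−S)⁺=0.0000, hold=0.0000 ⇒ V=0.0000 continue | (k=7,j=6): S=190.2220, (K−S)⁺=0.0000, hold=0.0000 ⇒ V=0.0000 continue | (k=7,j=7): S=218.5905, (K−S)⁺=0.0000, hold=0.0000 ⇒ V=0.0000 continue  boundary S*=82.6110
step 6: (k=6,j=0): S=88.5571, (K−S)⁺=13.5229, hold=13.6749 ⇒ V=13.6749 continue | (k=6,j=1): S=101.7639, (K−S)⁺=0.3161, hold=4.8790 ⇒ V=4.8790 continue | (k=6,j=2): S=116.9403, (K−S)⁺=0.0000, hold=0.8098 ⇒ V=0.8098 continue | (k=6,j=3): S=134.3800, (K−S)⁺=0.0000, hold=0.0000 ⇒ V=0.0000 continue | (k=6,j=4): S=154.4205, (K−S)⁺=0.0000, hold=0.0000 ⇒ V=0.0000 continue | (k=6,j=5): S=177.4498, (K−S)⁺=0.0000, hold=0.0000 ⇒ V=0.0000 continue | (k=6,j=6): S=203.9135, (K−S)⁺=0.0000, hold=0.0000 ⇒ V=0.0000 continue  boundary S*=-
step 5: (k=5,j=0): S=94.9311, (K−S)⁺=7.1489, hold=9.1137 ⇒ V=9.1137 continue | (k=5,j=1): S=109.0885, (K−S)⁺=0.0000, hold=2.7752 ⇒ V=2.7752 continue | (k=5,j=2): S=125.3572, (K−S)⁺=0.0000, hold=0.3918 ⇒ V=0.3918 continue | (k=5,j=3): S=144.0522, (K−S)⁺=0.0000, hold=0.0000 ⇒ V=0.0000 continue | (k=5,j=4): S=165.5352, (K−S)⁺=0.0000, hold=0.0000 ⇒ V=0.0000 continue | (k=5,j=5): S=190.2220, (K−S)⁺=0.0000, hold=0.0000 ⇒ V=0.0000 continue  boundary S*=-
step 4: (k=4,j=0): S=101.7639, (K−S)⁺=0.3161, hold=5.8300 ⇒ V=5.8300 continue | (k=4,j=1): S=116.9403, (K−S)⁺=0.0000, hold=1.5433 ⇒ V=1.5433 continue | (k=4,j=2): S=134.3800, (K−S)⁺=0.0000, hold=0.1896 ⇒ V=0.1896 continue | (k=4,j=3): S=154.4205, (K−S)⁺=0.0000, hold=0.0000 ⇒ V=0.0000 continue | (k=4,j=4): S=177.4498, (K−S)⁺=0.0000, hold=0.0000 ⇒ V=0.0000 continue  boundary S*=-
step 3: (k=3,j=0): S=109.0885, (K−S)⁺=0.0000, hold=3.6107 ⇒ V=3.6107 continue | (k=3,j=1): S=125.3572, (K−S)⁺=0.0000, hold=0.8438 ⇒ V=0.8438 continue | (k=3,j=2): S=144.0522, (K−S)⁺=0.0000, hold=0.0917 ⇒ V=0.0917 continue | (k=3,j=3): S=165.5352, (K−S)⁺=0.0000, hold=0.0000 ⇒ V=0.0000 continue  boundary S*=-
step 2: (k=2,j=0): S=116.9403, (K−S)⁺=0.0000, hold=2.1789 ⇒ V=2.1789 continue | (k=2,j=1): S=134.3800, (K−S)⁺=0.0000, hold=0.4552 ⇒ V=0.4552 continue | (k=2,j=2): S=154.4205, (K−S)⁺=0.0000, hold=0.0444 ⇒ V=0.0444 continue  boundary S*=-
step 1: (k=1,j=0): S=125.3572, (K−S)⁺=0.0000, hold=1.2872 ⇒ V=1.2872 continue | (k=1,j=1): S=144.0522, (K−S)⁺=0.0000, hold=0.2430 ⇒ V=0.2430 continue  boundary S*=-
step 0: (k=0,j=0): S=134.3800, (K−S)⁺=0.0000, hold=0.7472 ⇒ V=0.7472 continue  boundary S*=-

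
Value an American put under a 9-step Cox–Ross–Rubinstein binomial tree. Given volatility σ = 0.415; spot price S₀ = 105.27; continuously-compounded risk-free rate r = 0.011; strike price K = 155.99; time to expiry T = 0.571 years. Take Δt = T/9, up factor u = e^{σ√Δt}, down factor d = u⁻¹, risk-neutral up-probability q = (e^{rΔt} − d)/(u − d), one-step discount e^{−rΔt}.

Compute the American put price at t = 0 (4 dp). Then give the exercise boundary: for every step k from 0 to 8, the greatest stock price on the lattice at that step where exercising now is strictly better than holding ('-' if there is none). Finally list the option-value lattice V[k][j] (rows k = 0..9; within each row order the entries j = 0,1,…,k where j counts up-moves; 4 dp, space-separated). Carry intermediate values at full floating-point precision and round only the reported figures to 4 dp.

price = 52.2606
boundary = - - 85.4103 76.9331 85.4103 94.8216 105.2700 116.8697 129.7475
tree:
52.2606
61.4767 42.2412
70.5797 51.5948 32.0566
79.0569 61.2162 41.1305 22.1635
86.6928 70.5797 51.0486 30.3259 13.2543
93.5707 79.0569 61.1684 40.0375 19.7317 6.1781
99.7661 86.6928 70.5797 50.7200 28.3940 10.2714 1.7031
105.3465 93.5707 79.0569 61.1684 39.1203 16.6854 3.2601 0.0000
110.3730 99.7661 86.6928 70.5797 50.7200 26.2425 6.2405 0.0000 0.0000
114.9006 105.3465 93.5707 79.0569 61.1684 39.1203 11.9456 0.0000 0.0000 0.0000

Δt=0.06344, u=1.11019, d=0.90075, q=0.47722, disc=e^(-rΔt)=0.99930
k=9 terminal: V=max(K-S,0) → 114.9006 105.3465 93.5707 79.0569 61.1684 39.1203 11.9456 0.0000 0.0000 0.0000
k=8: j=0 S=45.6170 intr=110.3730 cont=110.2642 V=110.3730[EX]; j=1 S=56.2239 intr=99.7661 cont=99.6572 V=99.7661[EX]; j=2 S=69.2972 intr=86.6928 cont=86.5840 V=86.6928[EX]; j=3 S=85.4103 intr=70.5797 cont=70.4709 V=70.5797[EX]; j=4 S=105.2700 intr=50.7200 cont=50.6112 V=50.7200[EX]; j=5 S=129.7475 intr=26.2425 cont=26.1337 V=26.2425[EX]; j=6 S=159.9166 intr=0.0000 cont=6.2405 V=6.2405[hold]; j=7 S=197.1006 intr=0.0000 cont=0.0000 V=0.0000[hold]; j=8 S=242.9307 intr=0.0000 cont=0.0000 V=0.0000[hold]  S*(8)=129.7475
k=7: j=0 S=50.6435 intr=105.3465 cont=105.2376 V=105.3465[EX]; j=1 S=62.4193 intr=93.5707 cont=93.4619 V=93.5707[EX]; j=2 S=76.9331 intr=79.0569 cont=78.9481 V=79.0569[EX]; j=3 S=94.8216 intr=61.1684 cont=61.0595 V=61.1684[EX]; j=4 S=116.8697 intr=39.1203 cont=39.0115 V=39.1203[EX]; j=5 S=144.0444 intr=11.9456 cont=16.6854 V=16.6854[hold]; j=6 S=177.5377 intr=0.0000 cont=3.2601 V=3.2601[hold]; j=7 S=218.8190 intr=0.0000 cont=0.0000 V=0.0000[hold]  S*(7)=116.8697
k=6: j=0 S=56.2239 intr=99.7661 cont=99.6572 V=99.7661[EX]; j=1 S=69.2972 intr=86.6928 cont=86.5840 V=86.6928[EX]; j=2 S=85.4103 intr=70.5797 cont=70.4709 V=70.5797[EX]; j=3 S=105.2700 intr=50.7200 cont=50.6112 V=50.7200[EX]; j=4 S=129.7475 intr=26.2425 cont=28.3940 V=28.3940[hold]; j=5 S=159.9166 intr=0.0000 cont=10.2714 V=10.2714[hold]; j=6 S=197.1006 intr=0.0000 cont=1.7031 V=1.7031[hold]  S*(6)=105.2700
k=5: j=0 S=62.4193 intr=93.5707 cont=93.4619 V=93.5707[EX]; j=1 S=76.9331 intr=79.0569 cont=78.9481 V=79.0569[EX]; j=2 S=94.8216 intr=61.1684 cont=61.0595 V=61.1684[EX]; j=3 S=116.8697 intr=39.1203 cont=40.0375 V=40.0375[hold]; j=4 S=144.0444 intr=11.9456 cont=19.7317 V=19.7317[hold]; j=5 S=177.5377 intr=0.0000 cont=6.1781 V=6.1781[hold]  S*(5)=94.8216
k=4: j=0 S=69.2972 intr=86.6928 cont=86.5840 V=86.6928[EX]; j=1 S=85.4103 intr=70.5797 cont=70.4709 V=70.5797[EX]; j=2 S=105.2700 intr=50.7200 cont=51.0486 V=51.0486[hold]; j=3 S=129.7475 intr=26.2425 cont=30.3259 V=30.3259[hold]; j=4 S=159.9166 intr=0.0000 cont=13.2543 V=13.2543[hold]  S*(4)=85.4103
k=3: j=0 S=76.9331 intr=79.0569 cont=78.9481 V=79.0569[EX]; j=1 S=94.8216 intr=61.1684 cont=61.2162 V=61.2162[hold]; j=2 S=116.8697 intr=39.1203 cont=41.1305 V=41.1305[hold]; j=3 S=144.0444 intr=11.9456 cont=22.1635 V=22.1635[hold]  S*(3)=76.9331
k=2: j=0 S=85.4103 intr=70.5797 cont=70.4937 V=70.5797[EX]; j=1 S=105.2700 intr=50.7200 cont=51.5948 V=51.5948[hold]; j=2 S=129.7475 intr=26.2425 cont=32.0566 V=32.0566[hold]  S*(2)=85.4103
k=1: j=0 S=94.8216 intr=61.1684 cont=61.4767 V=61.4767[hold]; j=1 S=116.8697 intr=39.1203 cont=42.2412 V=42.2412[hold]  S*(1)=-
k=0: j=0 S=105.2700 intr=50.7200 cont=52.2606 V=52.2606[hold]  S*(0)=-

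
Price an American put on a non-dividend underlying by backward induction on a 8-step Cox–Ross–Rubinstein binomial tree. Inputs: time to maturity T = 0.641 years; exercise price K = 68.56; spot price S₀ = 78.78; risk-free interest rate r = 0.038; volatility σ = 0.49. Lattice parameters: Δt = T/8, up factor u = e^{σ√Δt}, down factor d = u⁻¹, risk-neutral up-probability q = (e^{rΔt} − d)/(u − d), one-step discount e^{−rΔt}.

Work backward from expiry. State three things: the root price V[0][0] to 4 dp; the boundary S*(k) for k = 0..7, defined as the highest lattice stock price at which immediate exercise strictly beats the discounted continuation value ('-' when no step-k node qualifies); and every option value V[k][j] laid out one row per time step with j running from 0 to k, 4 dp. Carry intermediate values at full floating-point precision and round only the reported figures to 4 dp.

price = 6.7459
boundary = - - - - - 39.3759 45.2342 51.9642
tree:
6.7459
9.6505 3.5959
13.4276 5.5598 1.4600
18.0880 8.3902 2.4838 0.3438
23.4688 12.2884 4.1585 0.6585 0.0000
29.1841 17.3359 6.8180 1.2614 0.0000 0.0000
34.2838 23.3258 10.8619 2.4161 0.0000 0.0000 0.0000
38.7229 29.1841 16.5958 4.6279 0.0000 0.0000 0.0000 0.0000
42.5872 34.2838 23.3258 8.8645 0.0000 0.0000 0.0000 0.0000 0.0000

Δt=0.08013, u=1.14878, d=0.87049, q=0.47634, disc=e^(-rΔt)=0.99696
k=8 terminal: V=max(K-S,0) → 42.5872 34.2838 23.3258 8.8645 0.0000 0.0000 0.0000 0.0000 0.0000
k=7: j=0 S=29.8371 intr=38.7229 cont=38.5145 V=38.7229[EX]; j=1 S=39.3759 intr=29.1841 cont=28.9757 V=29.1841[EX]; j=2 S=51.9642 intr=16.5958 cont=16.3873 V=16.5958[EX]; j=3 S=68.5771 intr=0.0000 cont=4.6279 V=4.6279[hold]; j=4 S=90.5009 intr=0.0000 cont=0.0000 V=0.0000[hold]; j=5 S=119.4338 intr=0.0000 cont=0.0000 V=0.0000[hold]; j=6 S=157.6165 intr=0.0000 cont=0.0000 V=0.0000[hold]; j=7 S=208.0061 intr=0.0000 cont=0.0000 V=0.0000[hold]  S*(7)=51.9642
k=6: j=0 S=34.2762 intr=34.2838 cont=34.0753 V=34.2838[EX]; j=1 S=45.2342 intr=23.3258 cont=23.1173 V=23.3258[EX]; j=2 S=59.6955 intr=8.8645 cont=10.8619 V=10.8619[hold]; j=3 S=78.7800 intr=0.0000 cont=2.4161 V=2.4161[hold]; j=4 S=103.9657 intr=0.0000 cont=0.0000 V=0.0000[hold]; j=5 S=137.2033 intr=0.0000 cont=0.0000 V=0.0000[hold]; j=6 S=181.0668 intr=0.0000 cont=0.0000 V=0.0000[hold]  S*(6)=45.2342
k=5: j=0 S=39.3759 intr=29.1841 cont=28.9757 V=29.1841[EX]; j=1 S=51.9642 intr=16.5958 cont=17.3359 V=17.3359[hold]; j=2 S=68.5771 intr=0.0000 cont=6.8180 V=6.8180[hold]; j=3 S=90.5009 intr=0.0000 cont=1.2614 V=1.2614[hold]; j=4 S=119.4338 intr=0.0000 cont=0.0000 V=0.0000[hold]; j=5 S=157.6165 intr=0.0000 cont=0.0000 V=0.0000[hold]  S*(5)=39.3759
k=4: j=0 S=45.2342 intr=23.3258 cont=23.4688 V=23.4688[hold]; j=1 S=59.6955 intr=8.8645 cont=12.2884 V=12.2884[hold]; j=2 S=78.7800 intr=0.0000 cont=4.1585 V=4.1585[hold]; j=3 S=103.9657 intr=0.0000 cont=0.6585 V=0.6585[hold]; j=4 S=137.2033 intr=0.0000 cont=0.0000 V=0.0000[hold]  S*(4)=-
k=3: j=0 S=51.9642 intr=16.5958 cont=18.0880 V=18.0880[hold]; j=1 S=68.5771 intr=0.0000 cont=8.3902 V=8.3902[hold]; j=2 S=90.5009 intr=0.0000 cont=2.4838 V=2.4838[hold]; j=3 S=119.4338 intr=0.0000 cont=0.3438 V=0.3438[hold]  S*(3)=-
k=2: j=0 S=59.6955 intr=8.8645 cont=13.4276 V=13.4276[hold]; j=1 S=78.7800 intr=0.0000 cont=5.5598 V=5.5598[hold]; j=2 S=103.9657 intr=0.0000 cont=1.4600 V=1.4600[hold]  S*(2)=-
k=1: j=0 S=68.5771 intr=0.0000 cont=9.6505 V=9.6505[hold]; j=1 S=90.5009 intr=0.0000 cont=3.5959 V=3.5959[hold]  S*(1)=-
k=0: j=0 S=78.7800 intr=0.0000 cont=6.7459 V=6.7459[hold]  S*(0)=-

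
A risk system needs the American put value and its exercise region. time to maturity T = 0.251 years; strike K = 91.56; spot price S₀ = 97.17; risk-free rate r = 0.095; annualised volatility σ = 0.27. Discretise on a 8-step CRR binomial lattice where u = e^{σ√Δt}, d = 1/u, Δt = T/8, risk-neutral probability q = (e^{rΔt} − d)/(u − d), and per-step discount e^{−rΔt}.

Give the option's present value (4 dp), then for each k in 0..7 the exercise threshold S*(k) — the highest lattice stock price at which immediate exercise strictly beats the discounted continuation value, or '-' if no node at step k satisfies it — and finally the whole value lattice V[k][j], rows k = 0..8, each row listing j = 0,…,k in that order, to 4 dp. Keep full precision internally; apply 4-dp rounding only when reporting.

params: Δt=0.03138 u=1.04899 d=0.95330 q=0.51924 e^(-rΔt)=0.99702
t_8 payoffs: 25.2818 18.6292 11.3088 3.2537 0.0000 0.0000 0.0000 0.0000 0.0000
t_7: node(7,0) S=69.5250 payoff=22.0350 vs cont=21.7625 → 22.0350 [stop]  node(7,1) S=76.5035 payoff=15.0565 vs cont=14.7840 → 15.0565 [stop]  node(7,2) S=84.1825 payoff=7.3775 vs cont=7.1050 → 7.3775 [stop]  node(7,3) S=92.6322 payoff=0.0000 vs cont=1.5596 → 1.5596 [wait]  node(7,4) S=101.9301 payoff=0.0000 vs cont=0.0000 → 0.0000 [wait]  node(7,5) S=112.1612 payoff=0.0000 vs cont=0.0000 → 0.0000 [wait]  node(7,6) S=123.4193 payoff=0.0000 vs cont=0.0000 → 0.0000 [wait]  node(7,7) S=135.8074 payoff=0.0000 vs cont=0.0000 → 0.0000 [wait]  ⇒ S*(7)=84.1825
t_6: node(6,0) S=72.9308 payoff=18.6292 vs cont=18.3567 → 18.6292 [stop]  node(6,1) S=80.2512 payoff=11.3088 vs cont=11.0363 → 11.3088 [stop]  node(6,2) S=88.3063 payoff=3.2537 vs cont=4.3436 → 4.3436 [wait]  node(6,3) S=97.1700 payoff=0.0000 vs cont=0.7475 → 0.7475 [wait]  node(6,4) S=106.9233 payoff=0.0000 vs cont=0.0000 → 0.0000 [wait]  node(6,5) S=117.6557 payoff=0.0000 vs cont=0.0000 → 0.0000 [wait]  node(6,6) S=129.4652 payoff=0.0000 vs cont=0.0000 → 0.0000 [wait]  ⇒ S*(6)=80.2512
t_5: node(5,0) S=76.5035 payoff=15.0565 vs cont=14.7840 → 15.0565 [stop]  node(5,1) S=84.1825 payoff=7.3775 vs cont=7.6693 → 7.6693 [wait]  node(5,2) S=92.6322 payoff=0.0000 vs cont=2.4690 → 2.4690 [wait]  node(5,3) S=101.9301 payoff=0.0000 vs cont=0.3583 → 0.3583 [wait]  node(5,4) S=112.1612 payoff=0.0000 vs cont=0.0000 → 0.0000 [wait]  node(5,5) S=123.4193 payoff=0.0000 vs cont=0.0000 → 0.0000 [wait]  ⇒ S*(5)=76.5035
t_4: node(4,0) S=80.2512 payoff=11.3088 vs cont=11.1873 → 11.3088 [stop]  node(4,1) S=88.3063 payoff=3.2537 vs cont=4.9543 → 4.9543 [wait]  node(4,2) S=97.1700 payoff=0.0000 vs cont=1.3690 → 1.3690 [wait]  node(4,3) S=106.9233 payoff=0.0000 vs cont=0.1718 → 0.1718 [wait]  node(4,4) S=117.6557 payoff=0.0000 vs cont=0.0000 → 0.0000 [wait]  ⇒ S*(4)=80.2512
t_3: node(3,0) S=84.1825 payoff=7.3775 vs cont=7.9854 → 7.9854 [wait]  node(3,1) S=92.6322 payoff=0.0000 vs cont=3.0834 → 3.0834 [wait]  node(3,2) S=101.9301 payoff=0.0000 vs cont=0.7451 → 0.7451 [wait]  node(3,3) S=112.1612 payoff=0.0000 vs cont=0.0823 → 0.0823 [wait]  ⇒ S*(3)=-
t_2: node(2,0) S=88.3063 payoff=3.2537 vs cont=5.4239 → 5.4239 [wait]  node(2,1) S=97.1700 payoff=0.0000 vs cont=1.8637 → 1.8637 [wait]  node(2,2) S=106.9233 payoff=0.0000 vs cont=0.3998 → 0.3998 [wait]  ⇒ S*(2)=-
t_1: node(1,0) S=92.6322 payoff=0.0000 vs cont=3.5647 → 3.5647 [wait]  node(1,1) S=101.9301 payoff=0.0000 vs cont=1.1003 → 1.1003 [wait]  ⇒ S*(1)=-
t_0: node(0,0) S=97.1700 payoff=0.0000 vs cont=2.2783 → 2.2783 [wait]  ⇒ S*(0)=-

price = 2.2783
boundary = - - - - 80.2512 76.5035 80.2512 84.1825
tree:
2.2783
3.5647 1.1003
5.4239 1.8637 0.3998
7.9854 3.0834 0.7451 0.0823
11.3088 4.9543 1.3690 0.1718 0.0000
15.0565 7.6693 2.4690 0.3583 0.0000 0.0000
18.6292 11.3088 4.3436 0.7475 0.0000 0.0000 0.0000
22.0350 15.0565 7.3775 1.5596 0.0000 0.0000 0.0000 0.0000
25.2818 18.6292 11.3088 3.2537 0.0000 0.0000 0.0000 0.0000 0.0000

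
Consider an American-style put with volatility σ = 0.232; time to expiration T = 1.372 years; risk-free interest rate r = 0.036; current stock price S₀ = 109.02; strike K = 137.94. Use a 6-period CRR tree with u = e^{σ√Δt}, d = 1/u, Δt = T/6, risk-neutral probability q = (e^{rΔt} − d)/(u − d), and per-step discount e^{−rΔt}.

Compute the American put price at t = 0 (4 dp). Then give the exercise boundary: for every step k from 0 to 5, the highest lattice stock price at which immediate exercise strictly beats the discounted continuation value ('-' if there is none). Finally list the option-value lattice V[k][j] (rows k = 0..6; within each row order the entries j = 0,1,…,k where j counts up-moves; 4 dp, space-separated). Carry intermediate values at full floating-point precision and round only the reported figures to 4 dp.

Δt=0.22867  u=1.11733  d=0.89499  q=0.50947  discount=0.99180
step 6 (expiry): payoffs max(K−S,0) = 81.9099 67.9907 50.6138 28.9200 1.8370 0.0000 0.0000
step 5: (k=5,j=0): S=62.6040, (K−S)⁺=75.3360, hold=74.2051 ⇒ V=75.3360 exercise | (k=5,j=1): S=78.1563, (K−S)⁺=59.7837, hold=58.6529 ⇒ V=59.7837 exercise | (k=5,j=2): S=97.5720, (K−S)⁺=40.3680, hold=39.2371 ⇒ V=40.3680 exercise | (k=5,j=3): S=121.8111, (K−S)⁺=16.1289, hold=14.9980 ⇒ V=16.1289 exercise | (k=5,j=4): S=152.0717, (K−S)⁺=0.0000, hold=0.8937 ⇒ V=0.8937 continue | (k=5,j=5): S=189.8497, (K−S)⁺=0.0000, hold=0.0000 ⇒ V=0.0000 continue  boundary S*=121.8111
step 4: (k=4,j=0): S=69.9493, (K−S)⁺=67.9907, hold=66.8599 ⇒ V=67.9907 exercise | (k=4,j=1): S=87.3262, (K−S)⁺=50.6138, hold=49.4829 ⇒ V=50.6138 exercise | (k=4,j=2): S=109.0200, (K−S)⁺=28.9200, hold=27.7891 ⇒ V=28.9200 exercise | (k=4,j=3): S=136.1030, (K−S)⁺=1.8370, hold=8.2984 ⇒ V=8.2984 continue | (k=4,j=4): S=169.9140, (K−S)⁺=0.0000, hold=0.4348 ⇒ V=0.4348 continue  boundary S*=109.0200
step 3: (k=3,j=0): S=78.1563, (K−S)⁺=59.7837, hold=58.6529 ⇒ V=59.7837 exercise | (k=3,j=1): S=97.5720, (K−S)⁺=40.3680, hold=39.2371 ⇒ V=40.3680 exercise | (k=3,j=2): S=121.8111, (K−S)⁺=16.1289, hold=18.2629 ⇒ V=18.2629 continue | (k=3,j=3): S=152.0717, (K−S)⁺=0.0000, hold=4.2569 ⇒ V=4.2569 continue  boundary S*=97.5720
step 2: (k=2,j=0): S=87.3262, (K−S)⁺=50.6138, hold=49.4829 ⇒ V=50.6138 exercise | (k=2,j=1): S=109.0200, (K−S)⁺=28.9200, hold=28.8675 ⇒ V=28.9200 exercise | (k=2,j=2): S=136.1030, (K−S)⁺=1.8370, hold=11.0361 ⇒ V=11.0361 continue  boundary S*=109.0200
step 1: (k=1,j=0): S=97.5720, (K−S)⁺=40.3680, hold=39.2371 ⇒ V=40.3680 exercise | (k=1,j=1): S=121.8111, (K−S)⁺=16.1289, hold=19.6463 ⇒ V=19.6463 continue  boundary S*=97.5720
step 0: (k=0,j=0): S=109.0200, (K−S)⁺=28.9200, hold=29.5664 ⇒ V=29.5664 continue  boundary S*=-

price = 29.5664
boundary = - 97.5720 109.0200 97.5720 109.0200 121.8111
tree:
29.5664
40.3680 19.6463
50.6138 28.9200 11.0361
59.7837 40.3680 18.2629 4.2569
67.9907 50.6138 28.9200 8.2984 0.4348
75.3360 59.7837 40.3680 16.1289 0.8937 0.0000
81.9099 67.9907 50.6138 28.9200 1.8370 0.0000 0.0000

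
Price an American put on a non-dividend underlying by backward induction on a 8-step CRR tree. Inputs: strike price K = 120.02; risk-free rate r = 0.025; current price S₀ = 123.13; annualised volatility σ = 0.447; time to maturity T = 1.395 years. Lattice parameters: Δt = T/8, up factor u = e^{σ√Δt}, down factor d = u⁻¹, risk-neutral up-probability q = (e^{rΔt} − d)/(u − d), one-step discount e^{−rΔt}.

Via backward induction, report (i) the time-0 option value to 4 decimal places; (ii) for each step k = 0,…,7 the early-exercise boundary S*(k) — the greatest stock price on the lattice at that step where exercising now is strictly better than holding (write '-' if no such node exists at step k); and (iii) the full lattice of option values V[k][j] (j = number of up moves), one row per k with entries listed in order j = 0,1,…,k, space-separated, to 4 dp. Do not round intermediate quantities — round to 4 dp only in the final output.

price = 21.4449
boundary = - - - - 58.3584 70.3345 84.7683 70.3345
tree:
21.4449
29.4079 12.4885
39.0882 18.5513 5.6333
50.1114 26.7780 9.2645 1.5103
61.6616 37.2989 14.9300 2.8358 0.0000
71.5985 49.6855 23.4040 5.3248 0.0000 0.0000
79.8434 61.6616 35.2517 9.9984 0.0000 0.0000 0.0000
86.6844 71.5985 49.6855 18.7739 0.0000 0.0000 0.0000 0.0000
92.3606 79.8434 61.6616 35.2517 0.0000 0.0000 0.0000 0.0000 0.0000

params: Δt=0.17438 u=1.20522 d=0.82973 q=0.46511 e^(-rΔt)=0.99565
t_8 payoffs: 92.3606 79.8434 61.6616 35.2517 0.0000 0.0000 0.0000 0.0000 0.0000
t_7: node(7,0) S=33.3356 payoff=86.6844 vs cont=86.1623 → 86.6844 [stop]  node(7,1) S=48.4215 payoff=71.5985 vs cont=71.0764 → 71.5985 [stop]  node(7,2) S=70.3345 payoff=49.6855 vs cont=49.1634 → 49.6855 [stop]  node(7,3) S=102.1642 payoff=17.8558 vs cont=18.7739 → 18.7739 [wait]  node(7,4) S=148.3983 payoff=0.0000 vs cont=0.0000 → 0.0000 [wait]  node(7,5) S=215.5555 payoff=0.0000 vs cont=0.0000 → 0.0000 [wait]  node(7,6) S=313.1046 payoff=0.0000 vs cont=0.0000 → 0.0000 [wait]  node(7,7) S=454.7991 payoff=0.0000 vs cont=0.0000 → 0.0000 [wait]  ⇒ S*(7)=70.3345
t_6: node(6,0) S=40.1766 payoff=79.8434 vs cont=79.3213 → 79.8434 [stop]  node(6,1) S=58.3584 payoff=61.6616 vs cont=61.1395 → 61.6616 [stop]  node(6,2) S=84.7683 payoff=35.2517 vs cont=35.1547 → 35.2517 [stop]  node(6,3) S=123.1300 payoff=0.0000 vs cont=9.9984 → 9.9984 [wait]  node(6,4) S=178.8521 payoff=0.0000 vs cont=0.0000 → 0.0000 [wait]  node(6,5) S=259.7911 payoff=0.0000 vs cont=0.0000 → 0.0000 [wait]  node(6,6) S=377.3588 payoff=0.0000 vs cont=0.0000 → 0.0000 [wait]  ⇒ S*(6)=84.7683
t_5: node(5,0) S=48.4215 payoff=71.5985 vs cont=71.0764 → 71.5985 [stop]  node(5,1) S=70.3345 payoff=49.6855 vs cont=49.1634 → 49.6855 [stop]  node(5,2) S=102.1642 payoff=17.8558 vs cont=23.4040 → 23.4040 [wait]  node(5,3) S=148.3983 payoff=0.0000 vs cont=5.3248 → 5.3248 [wait]  node(5,4) S=215.5555 payoff=0.0000 vs cont=0.0000 → 0.0000 [wait]  node(5,5) S=313.1046 payoff=0.0000 vs cont=0.0000 → 0.0000 [wait]  ⇒ S*(5)=70.3345
t_4: node(4,0) S=58.3584 payoff=61.6616 vs cont=61.1395 → 61.6616 [stop]  node(4,1) S=84.7683 payoff=35.2517 vs cont=37.2989 → 37.2989 [wait]  node(4,2) S=123.1300 payoff=0.0000 vs cont=14.9300 → 14.9300 [wait]  node(4,3) S=178.8521 payoff=0.0000 vs cont=2.8358 → 2.8358 [wait]  node(4,4) S=259.7911 payoff=0.0000 vs cont=0.0000 → 0.0000 [wait]  ⇒ S*(4)=58.3584
t_3: node(3,0) S=70.3345 payoff=49.6855 vs cont=50.1114 → 50.1114 [wait]  node(3,1) S=102.1642 payoff=17.8558 vs cont=26.7780 → 26.7780 [wait]  node(3,2) S=148.3983 payoff=0.0000 vs cont=9.2645 → 9.2645 [wait]  node(3,3) S=215.5555 payoff=0.0000 vs cont=1.5103 → 1.5103 [wait]  ⇒ S*(3)=-
t_2: node(2,0) S=84.7683 payoff=35.2517 vs cont=39.0882 → 39.0882 [wait]  node(2,1) S=123.1300 payoff=0.0000 vs cont=18.5513 → 18.5513 [wait]  node(2,2) S=178.8521 payoff=0.0000 vs cont=5.6333 → 5.6333 [wait]  ⇒ S*(2)=-
t_1: node(1,0) S=102.1642 payoff=17.8558 vs cont=29.4079 → 29.4079 [wait]  node(1,1) S=148.3983 payoff=0.0000 vs cont=12.4885 → 12.4885 [wait]  ⇒ S*(1)=-
t_0: node(0,0) S=123.1300 payoff=0.0000 vs cont=21.4449 → 21.4449 [wait]  ⇒ S*(0)=-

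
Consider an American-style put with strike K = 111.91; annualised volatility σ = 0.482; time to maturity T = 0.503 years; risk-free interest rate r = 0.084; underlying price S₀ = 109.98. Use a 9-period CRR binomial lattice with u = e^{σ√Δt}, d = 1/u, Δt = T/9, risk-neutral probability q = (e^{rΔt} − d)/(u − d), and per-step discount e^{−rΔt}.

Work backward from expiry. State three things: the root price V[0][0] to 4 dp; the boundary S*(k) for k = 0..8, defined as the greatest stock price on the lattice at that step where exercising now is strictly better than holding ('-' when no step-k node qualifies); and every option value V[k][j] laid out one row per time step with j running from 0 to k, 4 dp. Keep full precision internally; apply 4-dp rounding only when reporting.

price = 14.2819
boundary = - - - - 69.7211 78.1361 69.7211 78.1361 87.5667
tree:
14.2819
19.6264 8.9034
26.1891 13.0420 4.7179
33.8284 18.5564 7.4763 1.9165
42.1889 25.5247 11.5432 3.3511 0.4545
49.6976 33.7739 17.2562 5.7582 0.8992 0.0000
56.3976 42.1889 24.7699 9.6677 1.7790 0.0000 0.0000
62.3761 49.6976 33.7739 15.7155 3.5194 0.0000 0.0000 0.0000
67.7107 56.3976 42.1889 24.3433 6.9626 0.0000 0.0000 0.0000 0.0000
72.4708 62.3761 49.6976 33.7739 13.7744 0.0000 0.0000 0.0000 0.0000 0.0000

Δt=0.05589, u=1.12069, d=0.89230, q=0.49215, disc=e^(-rΔt)=0.99532
k=9 terminal: V=max(K-S,0) → 72.4708 62.3761 49.6976 33.7739 13.7744 0.0000 0.0000 0.0000 0.0000 0.0000
k=8: j=0 S=44.1993 intr=67.7107 cont=67.1866 V=67.7107[EX]; j=1 S=55.5124 intr=56.3976 cont=55.8735 V=56.3976[EX]; j=2 S=69.7211 intr=42.1889 cont=41.6647 V=42.1889[EX]; j=3 S=87.5667 intr=24.3433 cont=23.8191 V=24.3433[EX]; j=4 S=109.9800 intr=1.9300 cont=6.9626 V=6.9626[hold]; j=5 S=138.1301 intr=0.0000 cont=0.0000 V=0.0000[hold]; j=6 S=173.4855 intr=0.0000 cont=0.0000 V=0.0000[hold]; j=7 S=217.8902 intr=0.0000 cont=0.0000 V=0.0000[hold]; j=8 S=273.6607 intr=0.0000 cont=0.0000 V=0.0000[hold]  S*(8)=87.5667
k=7: j=0 S=49.5339 intr=62.3761 cont=61.8520 V=62.3761[EX]; j=1 S=62.2124 intr=49.6976 cont=49.1734 V=49.6976[EX]; j=2 S=78.1361 intr=33.7739 cont=33.2498 V=33.7739[EX]; j=3 S=98.1356 intr=13.7744 cont=15.7155 V=15.7155[hold]; j=4 S=123.2540 intr=0.0000 cont=3.5194 V=3.5194[hold]; j=5 S=154.8017 intr=0.0000 cont=0.0000 V=0.0000[hold]; j=6 S=194.4242 intr=0.0000 cont=0.0000 V=0.0000[hold]; j=7 S=244.1884 intr=0.0000 cont=0.0000 V=0.0000[hold]  S*(7)=78.1361
k=6: j=0 S=55.5124 intr=56.3976 cont=55.8735 V=56.3976[EX]; j=1 S=69.7211 intr=42.1889 cont=41.6647 V=42.1889[EX]; j=2 S=87.5667 intr=24.3433 cont=24.7699 V=24.7699[hold]; j=3 S=109.9800 intr=1.9300 cont=9.6677 V=9.6677[hold]; j=4 S=138.1301 intr=0.0000 cont=1.7790 V=1.7790[hold]; j=5 S=173.4855 intr=0.0000 cont=0.0000 V=0.0000[hold]; j=6 S=217.8902 intr=0.0000 cont=0.0000 V=0.0000[hold]  S*(6)=69.7211
k=5: j=0 S=62.2124 intr=49.6976 cont=49.1734 V=49.6976[EX]; j=1 S=78.1361 intr=33.7739 cont=33.4588 V=33.7739[EX]; j=2 S=98.1356 intr=13.7744 cont=17.2562 V=17.2562[hold]; j=3 S=123.2540 intr=0.0000 cont=5.7582 V=5.7582[hold]; j=4 S=154.8017 intr=0.0000 cont=0.8992 V=0.8992[hold]; j=5 S=194.4242 intr=0.0000 cont=0.0000 V=0.0000[hold]  S*(5)=78.1361
k=4: j=0 S=69.7211 intr=42.1889 cont=41.6647 V=42.1889[EX]; j=1 S=87.5667 intr=24.3433 cont=25.5247 V=25.5247[hold]; j=2 S=109.9800 intr=1.9300 cont=11.5432 V=11.5432[hold]; j=3 S=138.1301 intr=0.0000 cont=3.3511 V=3.3511[hold]; j=4 S=173.4855 intr=0.0000 cont=0.4545 V=0.4545[hold]  S*(4)=69.7211
k=3: j=0 S=78.1361 intr=33.7739 cont=33.8284 V=33.8284[hold]; j=1 S=98.1356 intr=13.7744 cont=18.5564 V=18.5564[hold]; j=2 S=123.2540 intr=0.0000 cont=7.4763 V=7.4763[hold]; j=3 S=154.8017 intr=0.0000 cont=1.9165 V=1.9165[hold]  S*(3)=-
k=2: j=0 S=87.5667 intr=24.3433 cont=26.1891 V=26.1891[hold]; j=1 S=109.9800 intr=1.9300 cont=13.0420 V=13.0420[hold]; j=2 S=138.1301 intr=0.0000 cont=4.7179 V=4.7179[hold]  S*(2)=-
k=1: j=0 S=98.1356 intr=13.7744 cont=19.6264 V=19.6264[hold]; j=1 S=123.2540 intr=0.0000 cont=8.9034 V=8.9034[hold]  S*(1)=-
k=0: j=0 S=109.9800 intr=1.9300 cont=14.2819 V=14.2819[hold]  S*(0)=-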